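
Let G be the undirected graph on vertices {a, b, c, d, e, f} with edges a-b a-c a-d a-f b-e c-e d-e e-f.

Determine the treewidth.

A width-2 tree decomposition is:
Bags: B1 = {a, c, e}  B2 = {a, d, e}  B3 = {a, b, e}  B4 = {a, e, f}
Tree: B1–B2, B2–B3, B3–B4
Every bag has size at most 3, so the width is 3 − 1 = 2 and tw(G) ≤ 2. For the lower bound, G contains the cycle a–c–e–d–a, so G is not a forest; only forests have treewidth ≤ 1, hence tw(G) ≥ 2. The upper and lower bounds meet at 2, so that is the treewidth.

2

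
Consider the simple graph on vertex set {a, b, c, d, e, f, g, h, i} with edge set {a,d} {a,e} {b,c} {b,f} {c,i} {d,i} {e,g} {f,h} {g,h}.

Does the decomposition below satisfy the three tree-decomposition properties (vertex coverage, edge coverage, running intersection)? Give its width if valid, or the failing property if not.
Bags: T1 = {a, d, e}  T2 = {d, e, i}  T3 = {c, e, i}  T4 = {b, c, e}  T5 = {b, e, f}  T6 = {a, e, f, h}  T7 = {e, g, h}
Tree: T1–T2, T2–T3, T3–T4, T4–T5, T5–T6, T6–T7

No — bags containing vertex a are not connected in the tree.

A tree decomposition must satisfy three properties: every vertex lies in some bag; for every edge, both endpoints lie together in some bag; and for every vertex, the bags containing it form a connected subtree. Here bags containing vertex a are not connected in the tree, so the decomposition is invalid.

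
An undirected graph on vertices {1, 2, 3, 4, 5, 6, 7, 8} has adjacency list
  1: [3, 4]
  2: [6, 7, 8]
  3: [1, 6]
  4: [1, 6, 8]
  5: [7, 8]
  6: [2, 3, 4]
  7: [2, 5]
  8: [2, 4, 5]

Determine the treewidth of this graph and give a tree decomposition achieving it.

Every bag has size at most 3, so the width is 3 − 1 = 2 and tw(G) ≤ 2. Since 3–1–4–6–3 is a cycle in G, G is not acyclic. Forests are exactly the graphs of treewidth ≤ 1, so tw(G) ≥ 2. Therefore the treewidth is 2.

Treewidth 2.
Bags: B1 = {1, 3, 6}  B2 = {1, 4, 6}  B3 = {2, 4, 6}  B4 = {2, 4, 8}  B5 = {2, 7, 8}  B6 = {5, 7, 8}
Tree: B1–B2, B2–B3, B3–B4, B4–B5, B5–B6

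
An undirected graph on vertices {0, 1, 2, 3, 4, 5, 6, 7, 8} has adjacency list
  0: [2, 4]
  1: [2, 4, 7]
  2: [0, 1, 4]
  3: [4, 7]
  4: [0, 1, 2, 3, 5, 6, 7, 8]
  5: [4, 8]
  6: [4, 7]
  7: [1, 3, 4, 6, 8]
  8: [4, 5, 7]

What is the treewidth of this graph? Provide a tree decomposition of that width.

Every bag has size at most 3, so the width is 3 − 1 = 2 and tw(G) ≤ 2. On the other hand G contains the 3-clique {0, 2, 4}. A clique must lie in a single bag of any decomposition, so no decomposition can have width below 2. Combining the bounds, tw(G) = 2.

Treewidth 2.
One optimal decomposition is:
Bags: B1 = {4, 7, 8}  B2 = {1, 4, 7}  B3 = {1, 2, 4}  B4 = {4, 6, 7}  B5 = {0, 2, 4}  B6 = {4, 5, 8}  B7 = {3, 4, 7}
Tree: B1–B2, B2–B3, B2–B4, B3–B5, B1–B6, B4–B7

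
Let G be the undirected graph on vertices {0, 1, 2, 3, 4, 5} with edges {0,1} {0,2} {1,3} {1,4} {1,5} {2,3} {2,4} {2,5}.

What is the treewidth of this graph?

A width-2 tree decomposition is:
Bags: B1 = {1, 2, 3}  B2 = {1, 2, 5}  B3 = {1, 2, 4}  B4 = {0, 1, 2}
Tree: B1–B2, B2–B3, B3–B4
Each bag holds 3 vertices, so the decomposition has width 2, which upper-bounds the treewidth. Since 3–1–5–2–3 is a cycle in G, G is not acyclic. Forests are exactly the graphs of treewidth ≤ 1, so tw(G) ≥ 2. The upper and lower bounds meet at 2, so that is the treewidth.

2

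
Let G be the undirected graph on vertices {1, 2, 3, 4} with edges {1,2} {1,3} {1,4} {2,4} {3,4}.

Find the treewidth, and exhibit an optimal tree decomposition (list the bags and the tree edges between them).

Each bag holds 3 vertices, so the decomposition has width 2, which upper-bounds the treewidth. Conversely, {1, 2, 4} is a clique of size 3, and the vertices of any clique must share a bag in every tree decomposition; so some bag has ≥ 3 vertices and tw(G) ≥ 2. The upper and lower bounds meet at 2, so that is the treewidth.

Treewidth 2.
One such decomposition:
Bags: B1 = {1, 3, 4}  B2 = {1, 2, 4}
Tree: B1–B2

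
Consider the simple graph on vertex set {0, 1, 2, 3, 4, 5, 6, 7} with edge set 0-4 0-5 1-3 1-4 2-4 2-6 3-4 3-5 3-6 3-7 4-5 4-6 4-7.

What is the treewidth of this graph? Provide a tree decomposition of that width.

Each bag holds 3 vertices, so the decomposition has width 2, which upper-bounds the treewidth. For the lower bound, the 3 vertices {0, 4, 5} are pairwise adjacent, and any tree decomposition puts a clique entirely inside one bag — forcing width ≥ 2. The upper and lower bounds meet at 2, so that is the treewidth.

Treewidth 2.
One such decomposition:
Bags: B1 = {3, 4, 5}  B2 = {0, 4, 5}  B3 = {3, 4, 6}  B4 = {3, 4, 7}  B5 = {2, 4, 6}  B6 = {1, 3, 4}
Tree: B1–B2, B1–B3, B1–B4, B3–B5, B4–B6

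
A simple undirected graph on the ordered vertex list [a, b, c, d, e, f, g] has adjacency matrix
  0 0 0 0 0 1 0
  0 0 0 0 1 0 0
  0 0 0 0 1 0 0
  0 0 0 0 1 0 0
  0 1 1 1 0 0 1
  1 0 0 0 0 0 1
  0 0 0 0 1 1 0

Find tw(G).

A width-1 tree decomposition is:
Bags: B1 = {d, e}  B2 = {b, e}  B3 = {e, g}  B4 = {c, e}  B5 = {f, g}  B6 = {a, f}
Tree: B1–B2, B1–B3, B2–B4, B3–B5, B5–B6
The largest bag has 2 vertices, giving width 1; this decomposition certifies tw(G) ≤ 1. G has an edge, so its treewidth is at least 1. Combining the bounds, tw(G) = 1.

1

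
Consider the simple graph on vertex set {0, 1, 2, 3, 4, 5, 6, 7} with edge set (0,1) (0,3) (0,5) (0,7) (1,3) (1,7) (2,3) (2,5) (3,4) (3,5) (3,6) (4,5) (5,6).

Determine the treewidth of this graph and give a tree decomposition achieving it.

The largest bag has 3 vertices, giving width 2; this decomposition certifies tw(G) ≤ 2. On the other hand G contains the 3-clique {0, 1, 3}. A clique must lie in a single bag of any decomposition, so no decomposition can have width below 2. Therefore the treewidth is 2.

Treewidth 2.
Bags: B1 = {0, 3, 5}  B2 = {3, 5, 6}  B3 = {2, 3, 5}  B4 = {3, 4, 5}  B5 = {0, 1, 3}  B6 = {0, 1, 7}
Tree: B1–B2, B1–B3, B1–B4, B1–B5, B5–B6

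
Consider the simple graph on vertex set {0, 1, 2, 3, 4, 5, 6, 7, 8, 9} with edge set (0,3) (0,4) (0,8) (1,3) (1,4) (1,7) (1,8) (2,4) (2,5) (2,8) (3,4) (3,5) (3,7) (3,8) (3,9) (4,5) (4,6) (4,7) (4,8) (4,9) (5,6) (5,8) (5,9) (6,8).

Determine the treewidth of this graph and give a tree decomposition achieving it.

Each bag holds 4 vertices, so the decomposition has width 3, which upper-bounds the treewidth. On the other hand G contains the 4-clique {2, 4, 5, 8}. A clique must lie in a single bag of any decomposition, so no decomposition can have width below 3. Hence tw(G) = 3 exactly.

Treewidth 3.
Bags: B1 = {1, 3, 4, 8}  B2 = {3, 4, 5, 8}  B3 = {3, 4, 5, 9}  B4 = {1, 3, 4, 7}  B5 = {2, 4, 5, 8}  B6 = {0, 3, 4, 8}  B7 = {4, 5, 6, 8}
Tree: B1–B2, B2–B3, B1–B4, B2–B5, B1–B6, B5–B7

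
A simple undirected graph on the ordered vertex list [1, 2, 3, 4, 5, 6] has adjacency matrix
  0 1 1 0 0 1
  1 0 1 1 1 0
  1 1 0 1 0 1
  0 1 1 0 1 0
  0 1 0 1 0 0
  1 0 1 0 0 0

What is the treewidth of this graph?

A width-2 tree decomposition is:
Bags: B1 = {1, 2, 3}  B2 = {2, 3, 4}  B3 = {1, 3, 6}  B4 = {2, 4, 5}
Tree: B1–B2, B1–B3, B2–B4
Each bag holds 3 vertices, so the decomposition has width 2, which upper-bounds the treewidth. For the lower bound, the 3 vertices {1, 2, 3} are pairwise adjacent, and any tree decomposition puts a clique entirely inside one bag — forcing width ≥ 2. Therefore the treewidth is 2.

2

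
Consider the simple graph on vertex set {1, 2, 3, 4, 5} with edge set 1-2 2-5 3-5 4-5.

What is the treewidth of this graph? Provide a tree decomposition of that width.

Treewidth 1.
One optimal decomposition is:
Bags: B1 = {3, 5}  B2 = {2, 5}  B3 = {4, 5}  B4 = {1, 2}
Tree: B1–B2, B2–B3, B2–B4

Each bag holds 2 vertices, so the decomposition has width 1, which upper-bounds the treewidth. Any graph with an edge has treewidth ≥ 1, and G has the edge 3–5. Hence tw(G) = 1 exactly.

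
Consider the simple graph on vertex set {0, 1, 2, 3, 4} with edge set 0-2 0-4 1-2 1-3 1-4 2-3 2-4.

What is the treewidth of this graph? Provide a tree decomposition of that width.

Treewidth 2.
One such decomposition:
Bags: B1 = {1, 2, 4}  B2 = {0, 2, 4}  B3 = {1, 2, 3}
Tree: B1–B2, B1–B3

The largest bag has 3 vertices, giving width 2; this decomposition certifies tw(G) ≤ 2. For the lower bound, the 3 vertices {0, 2, 4} are pairwise adjacent, and any tree decomposition puts a clique entirely inside one bag — forcing width ≥ 2. Hence tw(G) = 2 exactly.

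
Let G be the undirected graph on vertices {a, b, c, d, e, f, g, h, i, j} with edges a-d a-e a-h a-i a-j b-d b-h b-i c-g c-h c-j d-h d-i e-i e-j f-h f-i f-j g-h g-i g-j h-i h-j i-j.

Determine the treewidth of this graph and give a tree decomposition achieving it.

Each bag holds 4 vertices, so the decomposition has width 3, which upper-bounds the treewidth. On the other hand G contains the 4-clique {a, e, i, j}. A clique must lie in a single bag of any decomposition, so no decomposition can have width below 3. Therefore the treewidth is 3.

Treewidth 3.
One such decomposition:
Bags: B1 = {a, d, h, i}  B2 = {a, h, i, j}  B3 = {g, h, i, j}  B4 = {a, e, i, j}  B5 = {f, h, i, j}  B6 = {b, d, h, i}  B7 = {c, g, h, j}
Tree: B1–B2, B2–B3, B2–B4, B3–B5, B1–B6, B3–B7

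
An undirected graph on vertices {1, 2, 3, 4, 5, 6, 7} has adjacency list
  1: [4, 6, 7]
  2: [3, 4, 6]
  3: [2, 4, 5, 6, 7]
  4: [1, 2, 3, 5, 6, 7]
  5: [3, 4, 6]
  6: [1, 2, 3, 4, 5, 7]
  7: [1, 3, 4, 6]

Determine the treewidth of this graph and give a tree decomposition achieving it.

The largest bag has 4 vertices, giving width 3; this decomposition certifies tw(G) ≤ 3. For the lower bound, the 4 vertices {1, 4, 6, 7} are pairwise adjacent, and any tree decomposition puts a clique entirely inside one bag — forcing width ≥ 3. The upper and lower bounds meet at 3, so that is the treewidth.

Treewidth 3.
One such decomposition:
Bags: B1 = {3, 4, 6, 7}  B2 = {2, 3, 4, 6}  B3 = {1, 4, 6, 7}  B4 = {3, 4, 5, 6}
Tree: B1–B2, B1–B3, B2–B4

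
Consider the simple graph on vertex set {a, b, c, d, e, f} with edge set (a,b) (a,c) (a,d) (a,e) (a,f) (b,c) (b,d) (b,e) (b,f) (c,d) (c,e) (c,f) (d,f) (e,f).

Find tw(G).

4

A width-4 tree decomposition is:
Bags: B1 = {a, b, c, d, f}  B2 = {a, b, c, e, f}
Tree: B1–B2
Every bag has size at most 5, so the width is 5 − 1 = 4 and tw(G) ≤ 4. Conversely, {a, b, c, d, f} is a clique of size 5, and the vertices of any clique must share a bag in every tree decomposition; so some bag has ≥ 5 vertices and tw(G) ≥ 4. Combining the bounds, tw(G) = 4.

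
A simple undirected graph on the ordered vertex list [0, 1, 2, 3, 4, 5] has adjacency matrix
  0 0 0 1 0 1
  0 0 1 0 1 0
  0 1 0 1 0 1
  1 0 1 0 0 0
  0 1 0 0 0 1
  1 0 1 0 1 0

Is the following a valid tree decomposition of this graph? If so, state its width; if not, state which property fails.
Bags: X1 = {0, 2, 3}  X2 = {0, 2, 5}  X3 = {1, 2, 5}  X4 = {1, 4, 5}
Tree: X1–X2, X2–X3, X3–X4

Checking the three conditions: (i) the bags cover all of {0, 1, 2, 3, 4, 5}; (ii) for each edge, some bag contains both endpoints; (iii) the bags containing any fixed vertex form a subtree. All hold, so the decomposition is valid with width 3 − 1 = 2.

Yes; width 2.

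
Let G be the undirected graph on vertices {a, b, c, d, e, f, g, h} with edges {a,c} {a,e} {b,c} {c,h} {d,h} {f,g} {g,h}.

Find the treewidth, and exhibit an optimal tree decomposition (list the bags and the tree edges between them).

Treewidth 1.
Bags: B1 = {c, h}  B2 = {g, h}  B3 = {d, h}  B4 = {a, c}  B5 = {b, c}  B6 = {a, e}  B7 = {f, g}
Tree: B1–B2, B2–B3, B1–B4, B1–B5, B4–B6, B2–B7

Each bag holds 2 vertices, so the decomposition has width 1, which upper-bounds the treewidth. Since G has at least one edge (e.g. c–h), it is not an edgeless graph, so tw(G) ≥ 1. Therefore the treewidth is 1.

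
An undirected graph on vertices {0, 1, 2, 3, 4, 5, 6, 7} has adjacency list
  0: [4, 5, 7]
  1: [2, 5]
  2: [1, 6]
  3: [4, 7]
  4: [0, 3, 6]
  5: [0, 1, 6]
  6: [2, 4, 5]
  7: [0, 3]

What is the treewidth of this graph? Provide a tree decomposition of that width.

Treewidth 2.
One such decomposition:
Bags: B1 = {1, 2, 5}  B2 = {2, 5, 6}  B3 = {0, 5, 6}  B4 = {0, 4, 6}  B5 = {0, 4, 7}  B6 = {3, 4, 7}
Tree: B1–B2, B2–B3, B3–B4, B4–B5, B5–B6

Every bag has size at most 3, so the width is 3 − 1 = 2 and tw(G) ≤ 2. For the lower bound, G contains the cycle 1–2–6–5–1, so G is not a forest; only forests have treewidth ≤ 1, hence tw(G) ≥ 2. Therefore the treewidth is 2.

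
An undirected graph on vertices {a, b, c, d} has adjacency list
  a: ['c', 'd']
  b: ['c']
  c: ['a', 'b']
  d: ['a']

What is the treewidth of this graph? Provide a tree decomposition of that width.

Treewidth 1.
Bags: B1 = {a, d}  B2 = {a, c}  B3 = {b, c}
Tree: B1–B2, B2–B3

Each bag holds 2 vertices, so the decomposition has width 1, which upper-bounds the treewidth. Since G has at least one edge (e.g. d–a), it is not an edgeless graph, so tw(G) ≥ 1. The upper and lower bounds meet at 1, so that is the treewidth.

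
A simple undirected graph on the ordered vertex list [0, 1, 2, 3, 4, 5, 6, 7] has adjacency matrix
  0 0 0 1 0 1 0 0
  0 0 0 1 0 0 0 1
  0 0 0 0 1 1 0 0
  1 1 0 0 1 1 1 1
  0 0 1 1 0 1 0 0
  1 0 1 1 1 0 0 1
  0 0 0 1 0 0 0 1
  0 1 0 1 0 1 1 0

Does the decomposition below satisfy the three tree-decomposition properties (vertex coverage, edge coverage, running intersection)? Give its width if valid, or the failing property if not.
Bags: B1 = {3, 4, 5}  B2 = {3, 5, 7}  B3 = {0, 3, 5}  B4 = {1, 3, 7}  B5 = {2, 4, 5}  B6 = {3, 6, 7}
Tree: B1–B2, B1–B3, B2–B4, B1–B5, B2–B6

Every vertex of G appears in some bag (union = {0, 1, 2, 3, 4, 5, 6, 7}); every edge is covered by a bag; and for each vertex v the set of bags containing v is connected in the bag tree. The decomposition is therefore valid. The largest bag has 3 vertices, so the width is 2.

Yes; width 2.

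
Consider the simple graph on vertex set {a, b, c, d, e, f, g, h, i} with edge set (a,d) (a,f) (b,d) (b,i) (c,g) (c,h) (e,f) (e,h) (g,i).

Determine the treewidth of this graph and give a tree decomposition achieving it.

Each bag holds 3 vertices, so the decomposition has width 2, which upper-bounds the treewidth. The edges a–f–e–h–c–g–i–b–d–a form a cycle, so G is not a tree and its treewidth is at least 2. The upper and lower bounds meet at 2, so that is the treewidth.

Treewidth 2.
One such decomposition:
Bags: B1 = {a, e, f}  B2 = {a, e, h}  B3 = {a, c, h}  B4 = {a, c, g}  B5 = {a, g, i}  B6 = {a, b, i}  B7 = {a, b, d}
Tree: B1–B2, B2–B3, B3–B4, B4–B5, B5–B6, B6–B7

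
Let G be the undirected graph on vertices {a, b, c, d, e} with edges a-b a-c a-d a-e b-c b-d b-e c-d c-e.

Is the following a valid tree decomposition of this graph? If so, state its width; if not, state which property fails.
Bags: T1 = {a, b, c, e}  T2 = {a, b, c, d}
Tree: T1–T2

Checking the three conditions: (i) the bags cover all of {a, b, c, d, e}; (ii) for each edge, some bag contains both endpoints; (iii) the bags containing any fixed vertex form a subtree. All hold, so the decomposition is valid with width 4 − 1 = 3.

Yes; width 3.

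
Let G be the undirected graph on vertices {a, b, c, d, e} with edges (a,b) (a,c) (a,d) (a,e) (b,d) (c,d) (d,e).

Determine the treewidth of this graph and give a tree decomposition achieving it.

Treewidth 2.
One such decomposition:
Bags: B1 = {a, b, d}  B2 = {a, d, e}  B3 = {a, c, d}
Tree: B1–B2, B2–B3

The largest bag has 3 vertices, giving width 2; this decomposition certifies tw(G) ≤ 2. On the other hand G contains the 3-clique {a, d, e}. A clique must lie in a single bag of any decomposition, so no decomposition can have width below 2. Combining the bounds, tw(G) = 2.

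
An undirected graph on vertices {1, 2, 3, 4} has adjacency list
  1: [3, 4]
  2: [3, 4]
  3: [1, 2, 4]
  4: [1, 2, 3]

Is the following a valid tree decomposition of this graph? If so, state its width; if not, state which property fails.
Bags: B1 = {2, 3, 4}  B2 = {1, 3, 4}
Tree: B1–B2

Checking the three conditions: (i) the bags cover all of {1, 2, 3, 4}; (ii) for each edge, some bag contains both endpoints; (iii) the bags containing any fixed vertex form a subtree. All hold, so the decomposition is valid with width 3 − 1 = 2.

Yes; width 2.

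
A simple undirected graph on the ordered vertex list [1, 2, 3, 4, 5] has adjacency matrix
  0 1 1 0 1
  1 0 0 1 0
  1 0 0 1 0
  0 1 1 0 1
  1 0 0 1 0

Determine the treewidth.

A width-2 tree decomposition is:
Bags: B1 = {1, 4, 5}  B2 = {1, 3, 4}  B3 = {1, 2, 4}
Tree: B1–B2, B2–B3
Every bag has size at most 3, so the width is 3 − 1 = 2 and tw(G) ≤ 2. The edges 5–1–3–4–5 form a cycle, so G is not a tree and its treewidth is at least 2. Hence tw(G) = 2 exactly.

2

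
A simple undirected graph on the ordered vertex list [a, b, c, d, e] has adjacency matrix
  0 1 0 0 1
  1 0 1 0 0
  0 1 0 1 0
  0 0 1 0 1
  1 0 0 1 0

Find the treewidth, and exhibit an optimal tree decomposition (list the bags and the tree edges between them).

The largest bag has 3 vertices, giving width 2; this decomposition certifies tw(G) ≤ 2. The edges c–b–a–e–d–c form a cycle, so G is not a tree and its treewidth is at least 2. Hence tw(G) = 2 exactly.

Treewidth 2.
One optimal decomposition is:
Bags: B1 = {a, b, c}  B2 = {a, c, e}  B3 = {c, d, e}
Tree: B1–B2, B2–B3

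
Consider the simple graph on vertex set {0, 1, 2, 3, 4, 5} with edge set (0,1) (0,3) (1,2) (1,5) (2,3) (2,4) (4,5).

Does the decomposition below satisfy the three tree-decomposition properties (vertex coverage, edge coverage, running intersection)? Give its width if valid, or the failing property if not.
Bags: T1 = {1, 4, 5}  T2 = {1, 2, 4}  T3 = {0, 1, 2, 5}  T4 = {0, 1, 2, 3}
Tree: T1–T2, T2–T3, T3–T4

A tree decomposition must satisfy three properties: every vertex lies in some bag; for every edge, both endpoints lie together in some bag; and for every vertex, the bags containing it form a connected subtree. Here bags containing vertex 5 are not connected in the tree, so the decomposition is invalid.

No — bags containing vertex 5 are not connected in the tree.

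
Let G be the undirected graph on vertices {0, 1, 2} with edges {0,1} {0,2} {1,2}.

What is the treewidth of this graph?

2

A width-2 tree decomposition is:
Bags: B1 = {0, 1, 2}
Tree: (single bag)
With just one bag of size 3, the width is 3 − 1 = 2, so tw(G) ≤ 2. On the other hand G contains the 3-clique {0, 1, 2}. A clique must lie in a single bag of any decomposition, so no decomposition can have width below 2. Hence tw(G) = 2 exactly.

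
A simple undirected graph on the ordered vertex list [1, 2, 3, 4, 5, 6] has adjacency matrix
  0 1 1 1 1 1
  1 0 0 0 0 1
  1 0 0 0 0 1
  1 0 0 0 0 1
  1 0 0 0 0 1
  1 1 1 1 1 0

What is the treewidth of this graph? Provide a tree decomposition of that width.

Treewidth 2.
One such decomposition:
Bags: B1 = {1, 2, 6}  B2 = {1, 5, 6}  B3 = {1, 3, 6}  B4 = {1, 4, 6}
Tree: B1–B2, B2–B3, B2–B4

Each bag holds 3 vertices, so the decomposition has width 2, which upper-bounds the treewidth. On the other hand G contains the 3-clique {1, 2, 6}. A clique must lie in a single bag of any decomposition, so no decomposition can have width below 2. The upper and lower bounds meet at 2, so that is the treewidth.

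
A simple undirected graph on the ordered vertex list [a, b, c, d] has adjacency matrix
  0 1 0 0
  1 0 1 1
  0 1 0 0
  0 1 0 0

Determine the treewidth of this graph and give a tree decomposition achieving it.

Treewidth 1.
One such decomposition:
Bags: B1 = {a, b}  B2 = {b, c}  B3 = {b, d}
Tree: B1–B2, B2–B3

Every bag has size at most 2, so the width is 2 − 1 = 1 and tw(G) ≤ 1. Since G has at least one edge (e.g. b–a), it is not an edgeless graph, so tw(G) ≥ 1. The upper and lower bounds meet at 1, so that is the treewidth.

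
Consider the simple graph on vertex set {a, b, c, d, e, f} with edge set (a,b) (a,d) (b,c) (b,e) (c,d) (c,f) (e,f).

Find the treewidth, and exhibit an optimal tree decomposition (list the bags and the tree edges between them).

Treewidth 2.
One optimal decomposition is:
Bags: B1 = {a, c, d}  B2 = {a, b, c}  B3 = {b, c, f}  B4 = {b, e, f}
Tree: B1–B2, B2–B3, B3–B4

Each bag holds 3 vertices, so the decomposition has width 2, which upper-bounds the treewidth. Since d–a–b–c–d is a cycle in G, G is not acyclic. Forests are exactly the graphs of treewidth ≤ 1, so tw(G) ≥ 2. Combining the bounds, tw(G) = 2.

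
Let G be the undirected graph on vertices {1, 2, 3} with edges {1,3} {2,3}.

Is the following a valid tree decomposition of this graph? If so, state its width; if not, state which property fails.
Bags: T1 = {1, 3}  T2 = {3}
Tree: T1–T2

No — vertex 2 appears in no bag.

A tree decomposition must satisfy three properties: every vertex lies in some bag; for every edge, both endpoints lie together in some bag; and for every vertex, the bags containing it form a connected subtree. Here vertex 2 appears in no bag, so the decomposition is invalid.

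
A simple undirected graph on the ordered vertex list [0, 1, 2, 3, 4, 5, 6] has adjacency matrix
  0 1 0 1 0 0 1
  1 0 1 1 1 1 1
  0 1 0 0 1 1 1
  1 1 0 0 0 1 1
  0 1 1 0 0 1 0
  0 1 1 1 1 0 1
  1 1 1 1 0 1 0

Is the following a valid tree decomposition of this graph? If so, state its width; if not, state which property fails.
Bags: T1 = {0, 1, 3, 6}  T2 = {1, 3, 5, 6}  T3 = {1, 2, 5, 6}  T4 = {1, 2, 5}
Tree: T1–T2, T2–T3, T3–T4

A tree decomposition must satisfy three properties: every vertex lies in some bag; for every edge, both endpoints lie together in some bag; and for every vertex, the bags containing it form a connected subtree. Here vertex 4 appears in no bag, so the decomposition is invalid.

No — vertex 4 appears in no bag.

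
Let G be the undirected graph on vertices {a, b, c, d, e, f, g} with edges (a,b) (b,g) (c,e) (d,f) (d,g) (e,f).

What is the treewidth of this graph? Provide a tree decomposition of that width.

Every bag has size at most 2, so the width is 2 − 1 = 1 and tw(G) ≤ 1. Since G has at least one edge (e.g. a–b), it is not an edgeless graph, so tw(G) ≥ 1. Therefore the treewidth is 1.

Treewidth 1.
Bags: B1 = {a, b}  B2 = {b, g}  B3 = {d, g}  B4 = {d, f}  B5 = {e, f}  B6 = {c, e}
Tree: B1–B2, B2–B3, B3–B4, B4–B5, B5–B6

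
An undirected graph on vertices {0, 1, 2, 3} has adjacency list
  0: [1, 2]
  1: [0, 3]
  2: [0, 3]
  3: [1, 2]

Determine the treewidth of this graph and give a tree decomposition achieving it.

Each bag holds 3 vertices, so the decomposition has width 2, which upper-bounds the treewidth. For the lower bound, G contains the cycle 1–3–2–0–1, so G is not a forest; only forests have treewidth ≤ 1, hence tw(G) ≥ 2. Therefore the treewidth is 2.

Treewidth 2.
Bags: B1 = {1, 2, 3}  B2 = {0, 1, 2}
Tree: B1–B2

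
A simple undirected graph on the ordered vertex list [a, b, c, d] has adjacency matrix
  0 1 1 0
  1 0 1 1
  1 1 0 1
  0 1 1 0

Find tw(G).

A width-2 tree decomposition is:
Bags: B1 = {b, c, d}  B2 = {a, b, c}
Tree: B1–B2
Every bag has size at most 3, so the width is 3 − 1 = 2 and tw(G) ≤ 2. For the lower bound, the 3 vertices {b, c, d} are pairwise adjacent, and any tree decomposition puts a clique entirely inside one bag — forcing width ≥ 2. Hence tw(G) = 2 exactly.

2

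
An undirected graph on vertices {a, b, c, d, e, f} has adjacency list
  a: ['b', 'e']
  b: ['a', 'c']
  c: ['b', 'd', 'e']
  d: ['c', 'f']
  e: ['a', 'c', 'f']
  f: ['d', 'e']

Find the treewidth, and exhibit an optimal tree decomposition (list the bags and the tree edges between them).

Treewidth 2.
One such decomposition:
Bags: B1 = {a, b, e}  B2 = {b, c, e}  B3 = {c, e, f}  B4 = {c, d, f}
Tree: B1–B2, B2–B3, B3–B4

Every bag has size at most 3, so the width is 3 − 1 = 2 and tw(G) ≤ 2. The edges a–b–c–e–a form a cycle, so G is not a tree and its treewidth is at least 2. Therefore the treewidth is 2.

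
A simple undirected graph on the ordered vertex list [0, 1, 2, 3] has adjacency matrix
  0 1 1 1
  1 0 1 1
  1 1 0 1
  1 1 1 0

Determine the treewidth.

3

A width-3 tree decomposition is:
Bags: B1 = {0, 1, 2, 3}
Tree: (single bag)
A single bag containing all 4 vertices is trivially a valid decomposition of width 3. On the other hand G contains the 4-clique {0, 1, 2, 3}. A clique must lie in a single bag of any decomposition, so no decomposition can have width below 3. The upper and lower bounds meet at 3, so that is the treewidth.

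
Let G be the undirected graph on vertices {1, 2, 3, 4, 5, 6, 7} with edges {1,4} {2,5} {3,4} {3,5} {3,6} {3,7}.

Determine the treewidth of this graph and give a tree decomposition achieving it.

Treewidth 1.
Bags: B1 = {1, 4}  B2 = {3, 4}  B3 = {3, 6}  B4 = {3, 5}  B5 = {2, 5}  B6 = {3, 7}
Tree: B1–B2, B2–B3, B3–B4, B4–B5, B3–B6

Each bag holds 2 vertices, so the decomposition has width 1, which upper-bounds the treewidth. G has an edge, so its treewidth is at least 1. Combining the bounds, tw(G) = 1.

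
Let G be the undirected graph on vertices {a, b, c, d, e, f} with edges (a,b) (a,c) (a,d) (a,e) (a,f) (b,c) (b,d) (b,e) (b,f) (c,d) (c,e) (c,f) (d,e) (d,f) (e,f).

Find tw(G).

A width-5 tree decomposition is:
Bags: B1 = {a, b, c, d, e, f}
Tree: (single bag)
With just one bag of size 6, the width is 6 − 1 = 5, so tw(G) ≤ 5. For the lower bound, the 6 vertices {a, b, c, d, e, f} are pairwise adjacent, and any tree decomposition puts a clique entirely inside one bag — forcing width ≥ 5. The upper and lower bounds meet at 5, so that is the treewidth.

5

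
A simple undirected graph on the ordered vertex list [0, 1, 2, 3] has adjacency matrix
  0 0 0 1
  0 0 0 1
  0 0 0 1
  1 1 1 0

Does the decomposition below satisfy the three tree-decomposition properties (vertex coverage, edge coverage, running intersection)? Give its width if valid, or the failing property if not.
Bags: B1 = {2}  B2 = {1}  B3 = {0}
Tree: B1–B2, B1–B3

No — vertex 3 appears in no bag.

A tree decomposition must satisfy three properties: every vertex lies in some bag; for every edge, both endpoints lie together in some bag; and for every vertex, the bags containing it form a connected subtree. Here vertex 3 appears in no bag, so the decomposition is invalid.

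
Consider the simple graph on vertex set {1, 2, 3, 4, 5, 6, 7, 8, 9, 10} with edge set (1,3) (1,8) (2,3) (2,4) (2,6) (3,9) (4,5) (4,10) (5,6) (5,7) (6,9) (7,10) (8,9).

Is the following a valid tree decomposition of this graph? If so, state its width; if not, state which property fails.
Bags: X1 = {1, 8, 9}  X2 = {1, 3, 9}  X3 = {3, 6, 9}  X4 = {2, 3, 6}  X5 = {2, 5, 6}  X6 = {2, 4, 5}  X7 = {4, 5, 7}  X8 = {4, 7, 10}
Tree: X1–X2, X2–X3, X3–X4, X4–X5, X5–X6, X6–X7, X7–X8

Vertex coverage: the bags together contain {1, 2, 3, 4, 5, 6, 7, 8, 9, 10}, the full vertex set. Edge coverage: each edge of G has both endpoints in at least one bag. Running intersection: for every vertex, the bags containing it form a connected subtree. All three properties hold, so this is a valid tree decomposition of width max|bag| − 1 = 2, and hence tw(G) ≤ 2.

Yes; width 2.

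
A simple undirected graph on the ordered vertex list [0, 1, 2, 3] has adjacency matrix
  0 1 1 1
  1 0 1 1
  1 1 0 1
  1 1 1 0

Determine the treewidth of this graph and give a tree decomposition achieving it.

Treewidth 3.
One such decomposition:
Bags: B1 = {0, 1, 2, 3}
Tree: (single bag)

A single bag containing all 4 vertices is trivially a valid decomposition of width 3. For the lower bound, the 4 vertices {0, 1, 2, 3} are pairwise adjacent, and any tree decomposition puts a clique entirely inside one bag — forcing width ≥ 3. Therefore the treewidth is 3.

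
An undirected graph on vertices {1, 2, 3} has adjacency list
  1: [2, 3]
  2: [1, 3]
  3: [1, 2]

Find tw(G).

A width-2 tree decomposition is:
Bags: B1 = {1, 2, 3}
Tree: (single bag)
A single bag containing all 3 vertices is trivially a valid decomposition of width 2. For the lower bound, the 3 vertices {1, 2, 3} are pairwise adjacent, and any tree decomposition puts a clique entirely inside one bag — forcing width ≥ 2. Hence tw(G) = 2 exactly.

2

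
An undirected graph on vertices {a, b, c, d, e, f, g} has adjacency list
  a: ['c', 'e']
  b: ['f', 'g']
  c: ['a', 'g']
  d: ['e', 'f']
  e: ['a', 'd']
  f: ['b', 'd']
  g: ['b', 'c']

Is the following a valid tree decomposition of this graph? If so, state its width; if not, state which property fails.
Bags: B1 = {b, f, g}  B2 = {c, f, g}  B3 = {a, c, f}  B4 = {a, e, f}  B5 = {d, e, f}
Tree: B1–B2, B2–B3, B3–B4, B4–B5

Yes; width 2.

Vertex coverage: the bags together contain {a, b, c, d, e, f, g}, the full vertex set. Edge coverage: each edge of G has both endpoints in at least one bag. Running intersection: for every vertex, the bags containing it form a connected subtree. All three properties hold, so this is a valid tree decomposition of width max|bag| − 1 = 2, and hence tw(G) ≤ 2.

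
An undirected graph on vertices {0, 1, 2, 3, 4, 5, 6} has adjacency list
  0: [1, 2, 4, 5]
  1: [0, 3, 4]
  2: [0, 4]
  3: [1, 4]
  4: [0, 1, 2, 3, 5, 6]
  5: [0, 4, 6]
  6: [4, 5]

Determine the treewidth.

A width-2 tree decomposition is:
Bags: B1 = {0, 4, 5}  B2 = {0, 2, 4}  B3 = {0, 1, 4}  B4 = {1, 3, 4}  B5 = {4, 5, 6}
Tree: B1–B2, B1–B3, B3–B4, B1–B5
Every bag has size at most 3, so the width is 3 − 1 = 2 and tw(G) ≤ 2. On the other hand G contains the 3-clique {0, 1, 4}. A clique must lie in a single bag of any decomposition, so no decomposition can have width below 2. Hence tw(G) = 2 exactly.

2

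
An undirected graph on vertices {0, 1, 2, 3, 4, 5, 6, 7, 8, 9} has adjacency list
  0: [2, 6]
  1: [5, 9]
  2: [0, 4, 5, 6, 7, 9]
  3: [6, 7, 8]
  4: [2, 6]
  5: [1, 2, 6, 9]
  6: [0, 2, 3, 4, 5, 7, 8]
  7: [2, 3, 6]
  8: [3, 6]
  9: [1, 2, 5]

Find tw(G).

A width-2 tree decomposition is:
Bags: B1 = {2, 5, 6}  B2 = {0, 2, 6}  B3 = {2, 5, 9}  B4 = {2, 6, 7}  B5 = {2, 4, 6}  B6 = {3, 6, 7}  B7 = {3, 6, 8}  B8 = {1, 5, 9}
Tree: B1–B2, B1–B3, B2–B4, B1–B5, B4–B6, B6–B7, B3–B8
The largest bag has 3 vertices, giving width 2; this decomposition certifies tw(G) ≤ 2. On the other hand G contains the 3-clique {1, 5, 9}. A clique must lie in a single bag of any decomposition, so no decomposition can have width below 2. Combining the bounds, tw(G) = 2.

2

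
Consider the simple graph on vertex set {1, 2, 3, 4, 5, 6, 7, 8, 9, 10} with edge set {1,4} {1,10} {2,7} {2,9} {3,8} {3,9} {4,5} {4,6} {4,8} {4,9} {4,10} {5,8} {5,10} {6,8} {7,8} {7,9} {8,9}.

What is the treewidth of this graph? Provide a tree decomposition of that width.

Treewidth 2.
One optimal decomposition is:
Bags: B1 = {4, 8, 9}  B2 = {7, 8, 9}  B3 = {2, 7, 9}  B4 = {3, 8, 9}  B5 = {4, 6, 8}  B6 = {4, 5, 8}  B7 = {4, 5, 10}  B8 = {1, 4, 10}
Tree: B1–B2, B2–B3, B2–B4, B1–B5, B1–B6, B6–B7, B7–B8

Every bag has size at most 3, so the width is 3 − 1 = 2 and tw(G) ≤ 2. Conversely, {2, 7, 9} is a clique of size 3, and the vertices of any clique must share a bag in every tree decomposition; so some bag has ≥ 3 vertices and tw(G) ≥ 2. Hence tw(G) = 2 exactly.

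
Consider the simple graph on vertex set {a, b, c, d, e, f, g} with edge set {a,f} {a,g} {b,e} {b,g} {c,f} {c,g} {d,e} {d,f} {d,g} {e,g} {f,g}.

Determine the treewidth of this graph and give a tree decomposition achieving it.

Every bag has size at most 3, so the width is 3 − 1 = 2 and tw(G) ≤ 2. For the lower bound, the 3 vertices {d, e, g} are pairwise adjacent, and any tree decomposition puts a clique entirely inside one bag — forcing width ≥ 2. Combining the bounds, tw(G) = 2.

Treewidth 2.
One such decomposition:
Bags: B1 = {d, f, g}  B2 = {a, f, g}  B3 = {d, e, g}  B4 = {c, f, g}  B5 = {b, e, g}
Tree: B1–B2, B1–B3, B2–B4, B3–B5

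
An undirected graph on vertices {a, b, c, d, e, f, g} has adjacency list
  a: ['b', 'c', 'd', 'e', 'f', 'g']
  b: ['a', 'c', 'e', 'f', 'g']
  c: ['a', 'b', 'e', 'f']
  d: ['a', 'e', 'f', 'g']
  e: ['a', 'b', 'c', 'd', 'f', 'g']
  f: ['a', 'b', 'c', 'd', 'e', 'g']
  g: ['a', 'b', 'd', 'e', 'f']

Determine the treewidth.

4

A width-4 tree decomposition is:
Bags: B1 = {a, b, c, e, f}  B2 = {a, b, e, f, g}  B3 = {a, d, e, f, g}
Tree: B1–B2, B2–B3
Each bag holds 5 vertices, so the decomposition has width 4, which upper-bounds the treewidth. On the other hand G contains the 5-clique {a, d, e, f, g}. A clique must lie in a single bag of any decomposition, so no decomposition can have width below 4. The upper and lower bounds meet at 4, so that is the treewidth.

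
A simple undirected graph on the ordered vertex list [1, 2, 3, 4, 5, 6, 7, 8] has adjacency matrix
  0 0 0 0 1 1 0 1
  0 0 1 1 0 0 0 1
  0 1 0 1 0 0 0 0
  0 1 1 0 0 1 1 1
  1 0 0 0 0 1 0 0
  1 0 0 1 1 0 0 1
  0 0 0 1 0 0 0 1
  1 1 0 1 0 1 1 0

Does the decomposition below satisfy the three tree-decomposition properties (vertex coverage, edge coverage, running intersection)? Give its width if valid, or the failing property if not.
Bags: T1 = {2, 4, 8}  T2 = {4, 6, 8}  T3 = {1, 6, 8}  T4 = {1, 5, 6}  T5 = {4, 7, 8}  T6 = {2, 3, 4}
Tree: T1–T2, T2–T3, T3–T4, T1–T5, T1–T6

Yes; width 2.

Every vertex of G appears in some bag (union = {1, 2, 3, 4, 5, 6, 7, 8}); every edge is covered by a bag; and for each vertex v the set of bags containing v is connected in the bag tree. The decomposition is therefore valid. The largest bag has 3 vertices, so the width is 2.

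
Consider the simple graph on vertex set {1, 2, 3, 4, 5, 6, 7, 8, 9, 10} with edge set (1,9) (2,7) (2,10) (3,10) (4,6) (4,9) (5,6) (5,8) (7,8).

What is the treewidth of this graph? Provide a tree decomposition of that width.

Each bag holds 2 vertices, so the decomposition has width 1, which upper-bounds the treewidth. G has an edge, so its treewidth is at least 1. Combining the bounds, tw(G) = 1.

Treewidth 1.
Bags: B1 = {3, 10}  B2 = {2, 10}  B3 = {2, 7}  B4 = {7, 8}  B5 = {5, 8}  B6 = {5, 6}  B7 = {4, 6}  B8 = {4, 9}  B9 = {1, 9}
Tree: B1–B2, B2–B3, B3–B4, B4–B5, B5–B6, B6–B7, B7–B8, B8–B9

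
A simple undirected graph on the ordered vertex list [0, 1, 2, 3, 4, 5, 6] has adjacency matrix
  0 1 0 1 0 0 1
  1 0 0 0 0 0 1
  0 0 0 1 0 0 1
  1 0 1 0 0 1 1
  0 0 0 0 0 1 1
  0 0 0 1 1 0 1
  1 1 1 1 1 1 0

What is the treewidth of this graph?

A width-2 tree decomposition is:
Bags: B1 = {0, 1, 6}  B2 = {0, 3, 6}  B3 = {3, 5, 6}  B4 = {4, 5, 6}  B5 = {2, 3, 6}
Tree: B1–B2, B2–B3, B3–B4, B3–B5
Each bag holds 3 vertices, so the decomposition has width 2, which upper-bounds the treewidth. On the other hand G contains the 3-clique {0, 1, 6}. A clique must lie in a single bag of any decomposition, so no decomposition can have width below 2. Hence tw(G) = 2 exactly.

2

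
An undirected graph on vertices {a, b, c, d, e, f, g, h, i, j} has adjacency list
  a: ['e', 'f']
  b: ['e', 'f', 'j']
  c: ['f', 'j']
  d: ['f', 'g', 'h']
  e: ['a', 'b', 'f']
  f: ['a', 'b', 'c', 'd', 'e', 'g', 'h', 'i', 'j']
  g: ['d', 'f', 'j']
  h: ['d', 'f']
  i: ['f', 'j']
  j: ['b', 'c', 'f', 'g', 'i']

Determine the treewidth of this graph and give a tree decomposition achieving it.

Each bag holds 3 vertices, so the decomposition has width 2, which upper-bounds the treewidth. On the other hand G contains the 3-clique {d, f, g}. A clique must lie in a single bag of any decomposition, so no decomposition can have width below 2. Therefore the treewidth is 2.

Treewidth 2.
Bags: B1 = {b, f, j}  B2 = {f, i, j}  B3 = {b, e, f}  B4 = {c, f, j}  B5 = {f, g, j}  B6 = {d, f, g}  B7 = {d, f, h}  B8 = {a, e, f}
Tree: B1–B2, B1–B3, B2–B4, B1–B5, B5–B6, B6–B7, B3–B8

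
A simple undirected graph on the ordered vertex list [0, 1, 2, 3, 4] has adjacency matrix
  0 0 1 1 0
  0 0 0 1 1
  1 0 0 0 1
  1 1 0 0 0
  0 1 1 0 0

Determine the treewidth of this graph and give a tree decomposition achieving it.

Treewidth 2.
One such decomposition:
Bags: B1 = {0, 2, 3}  B2 = {2, 3, 4}  B3 = {1, 3, 4}
Tree: B1–B2, B2–B3

Each bag holds 3 vertices, so the decomposition has width 2, which upper-bounds the treewidth. The edges 3–0–2–4–1–3 form a cycle, so G is not a tree and its treewidth is at least 2. Hence tw(G) = 2 exactly.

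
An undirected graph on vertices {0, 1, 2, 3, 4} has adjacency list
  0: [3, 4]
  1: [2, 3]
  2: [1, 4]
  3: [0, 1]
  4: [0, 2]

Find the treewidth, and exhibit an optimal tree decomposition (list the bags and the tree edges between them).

Every bag has size at most 3, so the width is 3 − 1 = 2 and tw(G) ≤ 2. Since 0–3–1–2–4–0 is a cycle in G, G is not acyclic. Forests are exactly the graphs of treewidth ≤ 1, so tw(G) ≥ 2. Hence tw(G) = 2 exactly.

Treewidth 2.
One such decomposition:
Bags: B1 = {0, 1, 3}  B2 = {0, 1, 2}  B3 = {0, 2, 4}
Tree: B1–B2, B2–B3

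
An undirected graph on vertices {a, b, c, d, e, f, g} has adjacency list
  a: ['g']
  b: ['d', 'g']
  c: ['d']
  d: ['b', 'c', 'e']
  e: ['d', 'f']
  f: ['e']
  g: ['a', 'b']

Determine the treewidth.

1

A width-1 tree decomposition is:
Bags: B1 = {b, d}  B2 = {c, d}  B3 = {d, e}  B4 = {b, g}  B5 = {a, g}  B6 = {e, f}
Tree: B1–B2, B1–B3, B1–B4, B4–B5, B3–B6
Each bag holds 2 vertices, so the decomposition has width 1, which upper-bounds the treewidth. Any graph with an edge has treewidth ≥ 1, and G has the edge b–d. Hence tw(G) = 1 exactly.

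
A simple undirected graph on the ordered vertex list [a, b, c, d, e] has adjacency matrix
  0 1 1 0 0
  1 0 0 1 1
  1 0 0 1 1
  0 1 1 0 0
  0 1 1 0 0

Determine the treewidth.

A width-2 tree decomposition is:
Bags: B1 = {b, c, e}  B2 = {b, c, d}  B3 = {a, b, c}
Tree: B1–B2, B2–B3
Every bag has size at most 3, so the width is 3 − 1 = 2 and tw(G) ≤ 2. Since e–b–d–c–e is a cycle in G, G is not acyclic. Forests are exactly the graphs of treewidth ≤ 1, so tw(G) ≥ 2. Hence tw(G) = 2 exactly.

2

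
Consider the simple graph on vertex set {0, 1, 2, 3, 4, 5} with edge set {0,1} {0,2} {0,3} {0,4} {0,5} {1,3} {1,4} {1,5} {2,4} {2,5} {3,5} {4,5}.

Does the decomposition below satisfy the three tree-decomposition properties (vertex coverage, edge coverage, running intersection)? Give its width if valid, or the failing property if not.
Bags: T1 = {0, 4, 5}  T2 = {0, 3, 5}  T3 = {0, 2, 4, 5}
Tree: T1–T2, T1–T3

A tree decomposition must satisfy three properties: every vertex lies in some bag; for every edge, both endpoints lie together in some bag; and for every vertex, the bags containing it form a connected subtree. Here vertex 1 appears in no bag, so the decomposition is invalid.

No — vertex 1 appears in no bag.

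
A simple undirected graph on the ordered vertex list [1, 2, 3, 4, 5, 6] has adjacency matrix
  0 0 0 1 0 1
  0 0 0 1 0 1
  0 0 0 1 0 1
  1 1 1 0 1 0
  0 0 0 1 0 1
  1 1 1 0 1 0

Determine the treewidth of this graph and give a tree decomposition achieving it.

Treewidth 2.
Bags: B1 = {4, 5, 6}  B2 = {2, 4, 6}  B3 = {3, 4, 6}  B4 = {1, 4, 6}
Tree: B1–B2, B2–B3, B3–B4

Every bag has size at most 3, so the width is 3 − 1 = 2 and tw(G) ≤ 2. For the lower bound, G contains the cycle 5–4–2–6–5, so G is not a forest; only forests have treewidth ≤ 1, hence tw(G) ≥ 2. Hence tw(G) = 2 exactly.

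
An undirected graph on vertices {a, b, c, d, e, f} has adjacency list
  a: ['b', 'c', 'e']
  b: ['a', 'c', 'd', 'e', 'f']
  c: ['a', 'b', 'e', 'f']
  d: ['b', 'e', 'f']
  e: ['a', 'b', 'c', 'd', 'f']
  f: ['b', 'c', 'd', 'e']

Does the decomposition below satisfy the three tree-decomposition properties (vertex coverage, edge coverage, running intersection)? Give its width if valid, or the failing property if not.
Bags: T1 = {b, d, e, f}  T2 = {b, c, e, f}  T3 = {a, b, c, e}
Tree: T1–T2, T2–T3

Vertex coverage: the bags together contain {a, b, c, d, e, f}, the full vertex set. Edge coverage: each edge of G has both endpoints in at least one bag. Running intersection: for every vertex, the bags containing it form a connected subtree. All three properties hold, so this is a valid tree decomposition of width max|bag| − 1 = 3, and hence tw(G) ≤ 3.

Yes; width 3.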